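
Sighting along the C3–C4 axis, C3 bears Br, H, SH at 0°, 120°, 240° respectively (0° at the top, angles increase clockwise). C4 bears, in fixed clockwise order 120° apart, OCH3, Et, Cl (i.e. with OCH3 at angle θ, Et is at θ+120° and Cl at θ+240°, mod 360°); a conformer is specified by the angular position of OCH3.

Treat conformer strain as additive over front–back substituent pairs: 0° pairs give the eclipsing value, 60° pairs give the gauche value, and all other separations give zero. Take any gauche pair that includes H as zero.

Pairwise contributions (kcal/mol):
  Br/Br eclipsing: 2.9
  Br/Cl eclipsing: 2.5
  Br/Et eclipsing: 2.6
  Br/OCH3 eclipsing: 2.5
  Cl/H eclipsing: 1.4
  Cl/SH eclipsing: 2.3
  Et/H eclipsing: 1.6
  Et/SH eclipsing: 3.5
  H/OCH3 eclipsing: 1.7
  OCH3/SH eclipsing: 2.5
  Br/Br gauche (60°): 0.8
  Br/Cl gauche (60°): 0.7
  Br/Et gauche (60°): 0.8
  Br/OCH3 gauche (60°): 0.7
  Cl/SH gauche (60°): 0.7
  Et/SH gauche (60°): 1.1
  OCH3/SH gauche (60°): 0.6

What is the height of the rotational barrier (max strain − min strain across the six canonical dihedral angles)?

OCH3 at 0° (eclipsed): Br–OCH3 eclipsed, H–Et eclipsed, SH–Cl eclipsed; 2.5 + 1.6 + 2.3 = 6.4 kcal/mol.
OCH3 at 60° (staggered): Br–OCH3 gauche, Br–Cl gauche, SH–Et gauche, SH–Cl gauche; 0.7 + 0.7 + 1.1 + 0.7 = 3.2 kcal/mol.
OCH3 at 120° (eclipsed): Br–Cl eclipsed, H–OCH3 eclipsed, SH–Et eclipsed; 2.5 + 1.7 + 3.5 = 7.7 kcal/mol.
OCH3 at 180° (staggered): Br–Et gauche, Br–Cl gauche, SH–OCH3 gauche, SH–Et gauche; 0.8 + 0.7 + 0.6 + 1.1 = 3.2 kcal/mol.
OCH3 at 240° (eclipsed): Br–Et eclipsed, H–Cl eclipsed, SH–OCH3 eclipsed; 2.6 + 1.4 + 2.5 = 6.5 kcal/mol.
OCH3 at 300° (staggered): Br–OCH3 gauche, Br–Et gauche, SH–OCH3 gauche, SH–Cl gauche; 0.7 + 0.8 + 0.6 + 0.7 = 2.8 kcal/mol.
Max at 120° (7.7 kcal/mol), min at 300° (2.8 kcal/mol); barrier = 4.9 kcal/mol.

4.9 kcal/mol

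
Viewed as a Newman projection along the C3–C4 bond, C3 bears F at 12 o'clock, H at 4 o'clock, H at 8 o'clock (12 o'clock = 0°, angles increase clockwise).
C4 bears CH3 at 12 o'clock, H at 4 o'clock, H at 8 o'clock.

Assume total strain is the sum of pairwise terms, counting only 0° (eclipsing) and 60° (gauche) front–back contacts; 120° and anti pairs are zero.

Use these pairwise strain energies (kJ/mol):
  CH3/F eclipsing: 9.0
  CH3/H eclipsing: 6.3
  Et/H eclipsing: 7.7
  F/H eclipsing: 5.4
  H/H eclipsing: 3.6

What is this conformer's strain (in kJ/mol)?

This conformer (eclipsed): F–CH3 eclipsed, H–H eclipsed, H–H eclipsed; 9.0 + 3.6 + 3.6 = 16.2 kJ/mol.

16.2 kJ/mol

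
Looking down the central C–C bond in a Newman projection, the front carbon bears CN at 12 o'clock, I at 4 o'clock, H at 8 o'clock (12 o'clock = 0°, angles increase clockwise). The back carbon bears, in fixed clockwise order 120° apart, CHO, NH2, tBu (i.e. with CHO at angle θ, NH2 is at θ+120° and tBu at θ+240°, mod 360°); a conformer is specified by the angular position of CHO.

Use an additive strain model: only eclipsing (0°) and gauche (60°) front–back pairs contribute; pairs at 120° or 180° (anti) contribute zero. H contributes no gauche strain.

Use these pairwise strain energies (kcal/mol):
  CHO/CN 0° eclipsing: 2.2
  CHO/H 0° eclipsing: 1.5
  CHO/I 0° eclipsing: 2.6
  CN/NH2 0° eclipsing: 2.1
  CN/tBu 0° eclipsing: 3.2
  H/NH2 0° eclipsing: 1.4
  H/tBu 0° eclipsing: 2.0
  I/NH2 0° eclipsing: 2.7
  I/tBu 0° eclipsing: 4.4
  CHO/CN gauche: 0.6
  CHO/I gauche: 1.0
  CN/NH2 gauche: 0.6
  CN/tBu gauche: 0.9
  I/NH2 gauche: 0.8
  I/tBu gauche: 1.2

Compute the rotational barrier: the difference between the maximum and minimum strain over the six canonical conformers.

CHO at 0° is eclipsed. CN at 0° is eclipsed with CHO at 0° (2.2); I at 120° is eclipsed with NH2 at 120° (2.7); H at 240° is eclipsed with tBu at 240° (2.0). Total 6.9 kcal/mol.
CHO at 60° is staggered. CN at 0° is gauche with CHO at 60° (0.6); CN at 0° is gauche with tBu at 300° (0.9); I at 120° is gauche with CHO at 60° (1.0); I at 120° is gauche with NH2 at 180° (0.8). Total 3.3 kcal/mol.
CHO at 120° is eclipsed. CN at 0° is eclipsed with tBu at 0° (3.2); I at 120° is eclipsed with CHO at 120° (2.6); H at 240° is eclipsed with NH2 at 240° (1.4). Total 7.2 kcal/mol.
CHO at 180° is staggered. CN at 0° is gauche with NH2 at 300° (0.6); CN at 0° is gauche with tBu at 60° (0.9); I at 120° is gauche with CHO at 180° (1.0); I at 120° is gauche with tBu at 60° (1.2). Total 3.7 kcal/mol.
CHO at 240° is eclipsed. CN at 0° is eclipsed with NH2 at 0° (2.1); I at 120° is eclipsed with tBu at 120° (4.4); H at 240° is eclipsed with CHO at 240° (1.5). Total 8.0 kcal/mol.
CHO at 300° is staggered. CN at 0° is gauche with CHO at 300° (0.6); CN at 0° is gauche with NH2 at 60° (0.6); I at 120° is gauche with NH2 at 60° (0.8); I at 120° is gauche with tBu at 180° (1.2). Total 3.2 kcal/mol.
Max at 240° (8.0 kcal/mol), min at 300° (3.2 kcal/mol); barrier = 4.8 kcal/mol.

4.8 kcal/mol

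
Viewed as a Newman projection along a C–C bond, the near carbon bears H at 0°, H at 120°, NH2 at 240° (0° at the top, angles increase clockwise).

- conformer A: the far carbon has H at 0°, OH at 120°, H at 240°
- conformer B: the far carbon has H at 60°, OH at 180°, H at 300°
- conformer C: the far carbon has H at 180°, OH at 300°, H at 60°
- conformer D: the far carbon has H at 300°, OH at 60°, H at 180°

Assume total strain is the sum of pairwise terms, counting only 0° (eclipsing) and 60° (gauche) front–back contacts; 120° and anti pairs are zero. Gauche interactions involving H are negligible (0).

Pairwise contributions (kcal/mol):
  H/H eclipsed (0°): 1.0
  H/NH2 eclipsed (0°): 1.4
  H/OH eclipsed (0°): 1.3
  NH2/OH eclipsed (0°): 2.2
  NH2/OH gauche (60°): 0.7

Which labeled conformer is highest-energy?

A

A is eclipsed. H at 0° is eclipsed with H at 0° (1.0); H at 120° is eclipsed with OH at 120° (1.3); NH2 at 240° is eclipsed with H at 240° (1.4). Total 3.7 kcal/mol.
B is staggered. NH2 at 240° is gauche with OH at 180° (0.7). Total 0.7 kcal/mol.
C is staggered. NH2 at 240° is gauche with OH at 300° (0.7). Total 0.7 kcal/mol.
D (staggered): no non-H gauche contacts → 0.0 kcal/mol.
A has the highest total (3.7 kcal/mol).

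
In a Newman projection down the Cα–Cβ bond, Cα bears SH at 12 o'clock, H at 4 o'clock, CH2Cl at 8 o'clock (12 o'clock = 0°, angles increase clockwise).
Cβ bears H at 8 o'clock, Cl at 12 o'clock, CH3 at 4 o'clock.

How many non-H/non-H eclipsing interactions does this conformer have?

Non-H eclipsing pairs: SH(0°)/Cl(0°) — 1 interaction.

1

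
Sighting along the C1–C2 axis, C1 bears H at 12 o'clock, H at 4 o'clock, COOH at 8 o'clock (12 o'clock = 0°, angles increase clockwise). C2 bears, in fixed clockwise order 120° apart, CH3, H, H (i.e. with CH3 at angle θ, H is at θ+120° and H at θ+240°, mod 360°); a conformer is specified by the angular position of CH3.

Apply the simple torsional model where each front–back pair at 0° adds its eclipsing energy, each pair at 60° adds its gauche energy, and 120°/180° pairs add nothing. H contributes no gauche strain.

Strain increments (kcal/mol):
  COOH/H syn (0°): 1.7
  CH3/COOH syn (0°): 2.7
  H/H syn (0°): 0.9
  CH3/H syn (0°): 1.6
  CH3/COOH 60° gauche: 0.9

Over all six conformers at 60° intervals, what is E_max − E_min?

4.5 kcal/mol

CH3 at 0° is eclipsed. H at 0° is eclipsed with CH3 at 0° (1.6); H at 120° is eclipsed with H at 120° (0.9); COOH at 240° is eclipsed with H at 240° (1.7). Total 4.2 kcal/mol.
CH3 at 60° (staggered): no non-H gauche contacts → 0.0 kcal/mol.
CH3 at 120° is eclipsed. H at 0° is eclipsed with H at 0° (0.9); H at 120° is eclipsed with CH3 at 120° (1.6); COOH at 240° is eclipsed with H at 240° (1.7). Total 4.2 kcal/mol.
CH3 at 180° is staggered. COOH at 240° is gauche with CH3 at 180° (0.9). Total 0.9 kcal/mol.
CH3 at 240° is eclipsed. H at 0° is eclipsed with H at 0° (0.9); H at 120° is eclipsed with H at 120° (0.9); COOH at 240° is eclipsed with CH3 at 240° (2.7). Total 4.5 kcal/mol.
CH3 at 300° is staggered. COOH at 240° is gauche with CH3 at 300° (0.9). Total 0.9 kcal/mol.
Max at 240° (4.5 kcal/mol), min at 60° (0.0 kcal/mol); barrier = 4.5 kcal/mol.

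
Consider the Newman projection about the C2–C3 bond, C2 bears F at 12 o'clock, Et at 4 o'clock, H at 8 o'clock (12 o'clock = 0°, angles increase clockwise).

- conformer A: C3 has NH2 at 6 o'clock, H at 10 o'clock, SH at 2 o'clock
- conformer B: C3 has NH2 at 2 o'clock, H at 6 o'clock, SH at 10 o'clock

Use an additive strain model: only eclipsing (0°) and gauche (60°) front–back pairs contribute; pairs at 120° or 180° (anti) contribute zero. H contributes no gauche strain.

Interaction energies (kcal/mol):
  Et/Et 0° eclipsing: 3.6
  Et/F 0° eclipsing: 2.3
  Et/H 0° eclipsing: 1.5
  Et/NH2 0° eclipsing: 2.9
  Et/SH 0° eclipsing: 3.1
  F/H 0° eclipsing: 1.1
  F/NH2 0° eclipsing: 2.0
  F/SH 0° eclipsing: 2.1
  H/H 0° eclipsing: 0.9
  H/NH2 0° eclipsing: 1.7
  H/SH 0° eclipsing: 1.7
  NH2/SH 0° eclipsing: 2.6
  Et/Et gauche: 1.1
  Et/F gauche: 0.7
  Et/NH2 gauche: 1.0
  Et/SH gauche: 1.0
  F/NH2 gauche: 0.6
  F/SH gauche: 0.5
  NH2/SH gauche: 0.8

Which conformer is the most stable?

A is staggered. F at 0° is gauche with SH at 60° (0.5); Et at 120° is gauche with NH2 at 180° (1.0); Et at 120° is gauche with SH at 60° (1.0). Total 2.5 kcal/mol.
B is staggered. F at 0° is gauche with NH2 at 60° (0.6); F at 0° is gauche with SH at 300° (0.5); Et at 120° is gauche with NH2 at 60° (1.0). Total 2.1 kcal/mol.
B has the lowest total (2.1 kcal/mol).

B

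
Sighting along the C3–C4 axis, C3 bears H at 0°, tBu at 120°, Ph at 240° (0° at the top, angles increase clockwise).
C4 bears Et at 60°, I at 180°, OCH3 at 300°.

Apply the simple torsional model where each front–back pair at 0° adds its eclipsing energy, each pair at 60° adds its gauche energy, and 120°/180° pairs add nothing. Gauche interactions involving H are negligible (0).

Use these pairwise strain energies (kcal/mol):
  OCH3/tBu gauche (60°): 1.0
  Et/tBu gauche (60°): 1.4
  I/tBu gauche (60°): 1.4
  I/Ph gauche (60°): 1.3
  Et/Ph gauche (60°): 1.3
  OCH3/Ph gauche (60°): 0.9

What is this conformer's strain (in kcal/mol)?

This conformer (staggered): tBu–Et gauche, tBu–I gauche, Ph–I gauche, Ph–OCH3 gauche; 1.4 + 1.4 + 1.3 + 0.9 = 5.0 kcal/mol.

5.0 kcal/mol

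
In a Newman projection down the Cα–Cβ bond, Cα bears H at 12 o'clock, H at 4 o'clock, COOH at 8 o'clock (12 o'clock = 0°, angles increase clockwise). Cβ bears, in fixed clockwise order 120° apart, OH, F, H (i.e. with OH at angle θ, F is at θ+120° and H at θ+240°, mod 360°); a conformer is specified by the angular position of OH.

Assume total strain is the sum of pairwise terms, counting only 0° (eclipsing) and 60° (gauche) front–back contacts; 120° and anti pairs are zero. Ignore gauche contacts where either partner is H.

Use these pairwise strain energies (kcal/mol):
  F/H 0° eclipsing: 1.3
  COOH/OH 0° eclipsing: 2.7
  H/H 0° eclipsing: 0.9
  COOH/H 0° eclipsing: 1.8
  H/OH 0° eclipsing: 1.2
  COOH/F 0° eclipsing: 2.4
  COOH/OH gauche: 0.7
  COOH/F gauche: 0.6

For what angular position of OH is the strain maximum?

240°

OH at 0° (eclipsed): H(0°)/OH(0°) eclipsed 1.2; H(120°)/F(120°) eclipsed 1.3; COOH(240°)/H(240°) eclipsed 1.8 → 4.3 kcal/mol.
OH at 60° (staggered): COOH(240°)/F(180°) gauche 0.6 → 0.6 kcal/mol.
OH at 120° (eclipsed): H(0°)/H(0°) eclipsed 0.9; H(120°)/OH(120°) eclipsed 1.2; COOH(240°)/F(240°) eclipsed 2.4 → 4.5 kcal/mol.
OH at 180° (staggered): COOH(240°)/OH(180°) gauche 0.7; COOH(240°)/F(300°) gauche 0.6 → 1.3 kcal/mol.
OH at 240° (eclipsed): H(0°)/F(0°) eclipsed 1.3; H(120°)/H(120°) eclipsed 0.9; COOH(240°)/OH(240°) eclipsed 2.7 → 4.9 kcal/mol.
OH at 300° (staggered): COOH(240°)/OH(300°) gauche 0.7 → 0.7 kcal/mol.
The maximum (4.9 kcal/mol) occurs with OH at 240°.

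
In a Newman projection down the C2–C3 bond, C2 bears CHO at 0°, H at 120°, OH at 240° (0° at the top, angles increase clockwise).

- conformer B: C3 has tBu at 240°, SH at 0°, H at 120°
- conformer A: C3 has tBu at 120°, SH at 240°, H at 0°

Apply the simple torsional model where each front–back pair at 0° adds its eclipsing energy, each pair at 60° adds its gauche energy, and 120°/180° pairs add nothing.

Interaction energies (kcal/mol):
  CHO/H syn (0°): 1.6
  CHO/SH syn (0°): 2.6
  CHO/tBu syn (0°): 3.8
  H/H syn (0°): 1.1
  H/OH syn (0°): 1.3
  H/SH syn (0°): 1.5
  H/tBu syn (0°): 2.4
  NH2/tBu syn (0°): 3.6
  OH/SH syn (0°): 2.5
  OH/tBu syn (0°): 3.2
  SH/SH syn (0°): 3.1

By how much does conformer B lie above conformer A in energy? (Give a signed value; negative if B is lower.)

B is eclipsed. CHO at 0° is eclipsed with SH at 0° (2.6); H at 120° is eclipsed with H at 120° (1.1); OH at 240° is eclipsed with tBu at 240° (3.2). Total 6.9 kcal/mol.
A is eclipsed. CHO at 0° is eclipsed with H at 0° (1.6); H at 120° is eclipsed with tBu at 120° (2.4); OH at 240° is eclipsed with SH at 240° (2.5). Total 6.5 kcal/mol.
E(B) − E(A) = 6.9 − 6.5 = +0.4 kcal/mol.

+0.4 kcal/mol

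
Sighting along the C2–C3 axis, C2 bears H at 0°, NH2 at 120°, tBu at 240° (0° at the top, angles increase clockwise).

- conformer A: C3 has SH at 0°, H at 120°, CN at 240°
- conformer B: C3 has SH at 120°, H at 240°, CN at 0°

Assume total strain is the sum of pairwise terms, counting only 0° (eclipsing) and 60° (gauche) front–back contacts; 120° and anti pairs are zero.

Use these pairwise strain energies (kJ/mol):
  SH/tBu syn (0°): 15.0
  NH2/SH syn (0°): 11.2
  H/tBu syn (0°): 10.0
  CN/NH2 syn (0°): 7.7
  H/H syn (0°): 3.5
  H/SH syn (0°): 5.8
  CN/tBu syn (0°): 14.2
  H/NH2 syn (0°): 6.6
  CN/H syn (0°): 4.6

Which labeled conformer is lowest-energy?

B

A (eclipsed): H–SH eclipsed, NH2–H eclipsed, tBu–CN eclipsed; 5.8 + 6.6 + 14.2 = 26.6 kJ/mol.
B (eclipsed): H–CN eclipsed, NH2–SH eclipsed, tBu–H eclipsed; 4.6 + 11.2 + 10.0 = 25.8 kJ/mol.
B has the lowest total (25.8 kJ/mol).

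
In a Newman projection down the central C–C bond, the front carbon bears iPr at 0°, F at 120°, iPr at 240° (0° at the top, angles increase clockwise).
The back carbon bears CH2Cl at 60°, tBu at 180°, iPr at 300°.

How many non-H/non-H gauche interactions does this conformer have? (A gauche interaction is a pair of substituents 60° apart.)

6

Non-H gauche pairs: iPr(0°)/CH2Cl(60°); iPr(0°)/iPr(300°); F(120°)/CH2Cl(60°); F(120°)/tBu(180°); iPr(240°)/tBu(180°); iPr(240°)/iPr(300°) — 6 interactions.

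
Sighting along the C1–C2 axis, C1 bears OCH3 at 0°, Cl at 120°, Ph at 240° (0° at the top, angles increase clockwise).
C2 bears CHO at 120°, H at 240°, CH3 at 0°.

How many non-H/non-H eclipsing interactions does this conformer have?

2

Non-H eclipsing pairs: OCH3(0°)/CH3(0°); Cl(120°)/CHO(120°) — 2 interactions.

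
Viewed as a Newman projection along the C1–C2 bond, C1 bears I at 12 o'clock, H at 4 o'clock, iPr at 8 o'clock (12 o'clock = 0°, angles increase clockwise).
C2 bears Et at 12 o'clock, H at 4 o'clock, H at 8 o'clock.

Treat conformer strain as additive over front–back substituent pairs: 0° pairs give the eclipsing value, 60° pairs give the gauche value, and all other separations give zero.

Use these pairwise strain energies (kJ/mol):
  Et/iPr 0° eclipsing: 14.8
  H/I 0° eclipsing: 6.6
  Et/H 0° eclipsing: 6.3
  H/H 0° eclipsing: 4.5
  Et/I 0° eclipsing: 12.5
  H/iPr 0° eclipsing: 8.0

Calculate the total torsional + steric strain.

This conformer (eclipsed): I(0°)/Et(0°) eclipsed 12.5; H(120°)/H(120°) eclipsed 4.5; iPr(240°)/H(240°) eclipsed 8.0 → 25.0 kJ/mol.

25.0 kJ/mol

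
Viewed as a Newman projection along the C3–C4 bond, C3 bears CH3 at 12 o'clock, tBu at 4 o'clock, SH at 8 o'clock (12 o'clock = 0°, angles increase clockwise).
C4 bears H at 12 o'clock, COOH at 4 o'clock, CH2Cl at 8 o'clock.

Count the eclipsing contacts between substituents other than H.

Non-H eclipsing pairs: tBu(120°)/COOH(120°); SH(240°)/CH2Cl(240°) — 2 interactions.

2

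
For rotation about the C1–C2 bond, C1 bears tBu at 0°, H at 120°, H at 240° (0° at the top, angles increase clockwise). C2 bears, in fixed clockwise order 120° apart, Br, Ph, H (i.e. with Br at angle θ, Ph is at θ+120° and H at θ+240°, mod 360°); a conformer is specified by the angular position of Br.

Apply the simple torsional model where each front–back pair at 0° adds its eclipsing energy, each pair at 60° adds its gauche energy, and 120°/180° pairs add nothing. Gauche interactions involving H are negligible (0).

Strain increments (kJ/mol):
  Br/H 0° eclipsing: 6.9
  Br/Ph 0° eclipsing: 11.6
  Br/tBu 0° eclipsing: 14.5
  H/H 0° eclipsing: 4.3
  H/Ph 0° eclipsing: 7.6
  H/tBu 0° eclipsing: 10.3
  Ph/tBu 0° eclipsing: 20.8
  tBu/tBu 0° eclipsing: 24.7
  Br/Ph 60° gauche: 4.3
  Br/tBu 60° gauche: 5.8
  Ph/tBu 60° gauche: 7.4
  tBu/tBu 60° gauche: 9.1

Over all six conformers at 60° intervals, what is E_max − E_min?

Br at 0° (eclipsed): tBu–Br eclipsed, H–Ph eclipsed, H–H eclipsed; 14.5 + 7.6 + 4.3 = 26.4 kJ/mol.
Br at 60° (staggered): tBu–Br gauche; 5.8 = 5.8 kJ/mol.
Br at 120° (eclipsed): tBu–H eclipsed, H–Br eclipsed, H–Ph eclipsed; 10.3 + 6.9 + 7.6 = 24.8 kJ/mol.
Br at 180° (staggered): tBu–Ph gauche; 7.4 = 7.4 kJ/mol.
Br at 240° (eclipsed): tBu–Ph eclipsed, H–H eclipsed, H–Br eclipsed; 20.8 + 4.3 + 6.9 = 32.0 kJ/mol.
Br at 300° (staggered): tBu–Br gauche, tBu–Ph gauche; 5.8 + 7.4 = 13.2 kJ/mol.
Max at 240° (32.0 kJ/mol), min at 60° (5.8 kJ/mol); barrier = 26.2 kJ/mol.

26.2 kJ/mol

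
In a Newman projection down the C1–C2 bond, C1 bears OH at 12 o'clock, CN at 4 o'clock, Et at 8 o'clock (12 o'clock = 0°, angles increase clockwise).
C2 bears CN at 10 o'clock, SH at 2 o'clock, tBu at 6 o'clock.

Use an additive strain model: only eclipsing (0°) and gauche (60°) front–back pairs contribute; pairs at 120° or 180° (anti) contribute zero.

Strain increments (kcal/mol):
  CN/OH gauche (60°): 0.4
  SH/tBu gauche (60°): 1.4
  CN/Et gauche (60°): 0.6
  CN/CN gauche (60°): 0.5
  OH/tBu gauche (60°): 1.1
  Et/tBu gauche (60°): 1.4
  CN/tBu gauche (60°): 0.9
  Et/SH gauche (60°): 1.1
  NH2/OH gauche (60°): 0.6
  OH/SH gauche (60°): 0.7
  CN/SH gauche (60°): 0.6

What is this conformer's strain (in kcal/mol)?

4.6 kcal/mol

This conformer is staggered. OH at 0° is gauche with CN at 300° (0.4); OH at 0° is gauche with SH at 60° (0.7); CN at 120° is gauche with SH at 60° (0.6); CN at 120° is gauche with tBu at 180° (0.9); Et at 240° is gauche with CN at 300° (0.6); Et at 240° is gauche with tBu at 180° (1.4). Total 4.6 kcal/mol.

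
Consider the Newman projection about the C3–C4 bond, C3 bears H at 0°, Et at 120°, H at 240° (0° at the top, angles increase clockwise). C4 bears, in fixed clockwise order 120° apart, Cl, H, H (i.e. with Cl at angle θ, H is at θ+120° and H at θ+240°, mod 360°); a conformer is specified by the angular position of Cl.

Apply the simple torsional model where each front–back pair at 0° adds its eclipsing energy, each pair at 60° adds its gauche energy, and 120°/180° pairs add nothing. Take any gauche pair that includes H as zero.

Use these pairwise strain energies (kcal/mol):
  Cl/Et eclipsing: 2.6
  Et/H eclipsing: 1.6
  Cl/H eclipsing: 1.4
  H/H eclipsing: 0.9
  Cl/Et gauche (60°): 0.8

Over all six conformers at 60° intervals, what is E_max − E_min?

Cl at 0° is eclipsed. H at 0° is eclipsed with Cl at 0° (1.4); Et at 120° is eclipsed with H at 120° (1.6); H at 240° is eclipsed with H at 240° (0.9). Total 3.9 kcal/mol.
Cl at 60° is staggered. Et at 120° is gauche with Cl at 60° (0.8). Total 0.8 kcal/mol.
Cl at 120° is eclipsed. H at 0° is eclipsed with H at 0° (0.9); Et at 120° is eclipsed with Cl at 120° (2.6); H at 240° is eclipsed with H at 240° (0.9). Total 4.4 kcal/mol.
Cl at 180° is staggered. Et at 120° is gauche with Cl at 180° (0.8). Total 0.8 kcal/mol.
Cl at 240° is eclipsed. H at 0° is eclipsed with H at 0° (0.9); Et at 120° is eclipsed with H at 120° (1.6); H at 240° is eclipsed with Cl at 240° (1.4). Total 3.9 kcal/mol.
Cl at 300° (staggered): no non-H gauche contacts → 0.0 kcal/mol.
Max at 120° (4.4 kcal/mol), min at 300° (0.0 kcal/mol); barrier = 4.4 kcal/mol.

4.4 kcal/mol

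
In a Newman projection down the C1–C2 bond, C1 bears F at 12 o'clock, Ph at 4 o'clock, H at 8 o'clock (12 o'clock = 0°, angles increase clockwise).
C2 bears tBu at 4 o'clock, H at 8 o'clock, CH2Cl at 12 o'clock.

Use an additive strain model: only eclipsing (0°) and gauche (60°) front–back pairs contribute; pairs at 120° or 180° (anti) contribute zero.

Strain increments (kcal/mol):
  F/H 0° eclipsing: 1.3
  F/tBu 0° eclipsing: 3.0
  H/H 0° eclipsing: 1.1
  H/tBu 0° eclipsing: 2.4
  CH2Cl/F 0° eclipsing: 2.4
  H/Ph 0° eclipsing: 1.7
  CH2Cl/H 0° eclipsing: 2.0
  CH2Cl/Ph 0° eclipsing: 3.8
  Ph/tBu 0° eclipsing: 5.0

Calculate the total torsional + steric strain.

This conformer (eclipsed): F(0°)/CH2Cl(0°) eclipsed 2.4; Ph(120°)/tBu(120°) eclipsed 5.0; H(240°)/H(240°) eclipsed 1.1 → 8.5 kcal/mol.

8.5 kcal/mol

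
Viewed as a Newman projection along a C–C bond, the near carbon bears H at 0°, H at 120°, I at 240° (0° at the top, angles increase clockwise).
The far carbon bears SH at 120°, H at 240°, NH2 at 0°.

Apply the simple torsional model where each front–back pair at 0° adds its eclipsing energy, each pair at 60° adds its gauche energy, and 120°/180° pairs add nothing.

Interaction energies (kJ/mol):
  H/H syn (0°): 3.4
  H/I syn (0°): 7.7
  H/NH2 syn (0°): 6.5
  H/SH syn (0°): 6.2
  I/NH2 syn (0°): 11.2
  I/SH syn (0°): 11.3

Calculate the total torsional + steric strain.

20.4 kJ/mol

This conformer (eclipsed): H–NH2 eclipsed, H–SH eclipsed, I–H eclipsed; 6.5 + 6.2 + 7.7 = 20.4 kJ/mol.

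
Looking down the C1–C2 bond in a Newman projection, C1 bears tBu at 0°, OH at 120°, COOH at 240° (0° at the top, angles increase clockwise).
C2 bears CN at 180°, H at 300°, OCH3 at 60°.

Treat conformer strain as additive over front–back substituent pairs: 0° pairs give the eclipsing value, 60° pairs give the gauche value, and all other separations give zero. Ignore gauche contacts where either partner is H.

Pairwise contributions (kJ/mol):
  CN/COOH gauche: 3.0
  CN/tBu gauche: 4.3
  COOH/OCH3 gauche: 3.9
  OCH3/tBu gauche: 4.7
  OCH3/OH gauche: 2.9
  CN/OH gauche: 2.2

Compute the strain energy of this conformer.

12.8 kJ/mol

This conformer (staggered): tBu(0°)/OCH3(60°) gauche 4.7; OH(120°)/CN(180°) gauche 2.2; OH(120°)/OCH3(60°) gauche 2.9; COOH(240°)/CN(180°) gauche 3.0 → 12.8 kJ/mol.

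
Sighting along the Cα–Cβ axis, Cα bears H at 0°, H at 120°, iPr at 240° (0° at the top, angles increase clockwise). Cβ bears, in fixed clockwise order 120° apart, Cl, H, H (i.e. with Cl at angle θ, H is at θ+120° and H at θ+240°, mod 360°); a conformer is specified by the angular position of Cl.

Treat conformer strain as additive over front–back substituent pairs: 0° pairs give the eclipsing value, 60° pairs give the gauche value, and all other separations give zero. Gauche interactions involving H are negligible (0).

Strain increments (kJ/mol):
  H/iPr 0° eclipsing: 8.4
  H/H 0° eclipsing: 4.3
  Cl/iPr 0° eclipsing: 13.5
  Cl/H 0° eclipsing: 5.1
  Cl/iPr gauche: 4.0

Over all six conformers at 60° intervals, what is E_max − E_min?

Cl at 0° (eclipsed): H(0°)/Cl(0°) eclipsed 5.1; H(120°)/H(120°) eclipsed 4.3; iPr(240°)/H(240°) eclipsed 8.4 → 17.8 kJ/mol.
Cl at 60° (staggered): no non-H gauche contacts → 0.0 kJ/mol.
Cl at 120° (eclipsed): H(0°)/H(0°) eclipsed 4.3; H(120°)/Cl(120°) eclipsed 5.1; iPr(240°)/H(240°) eclipsed 8.4 → 17.8 kJ/mol.
Cl at 180° (staggered): iPr(240°)/Cl(180°) gauche 4.0 → 4.0 kJ/mol.
Cl at 240° (eclipsed): H(0°)/H(0°) eclipsed 4.3; H(120°)/H(120°) eclipsed 4.3; iPr(240°)/Cl(240°) eclipsed 13.5 → 22.1 kJ/mol.
Cl at 300° (staggered): iPr(240°)/Cl(300°) gauche 4.0 → 4.0 kJ/mol.
Max at 240° (22.1 kJ/mol), min at 60° (0.0 kJ/mol); barrier = 22.1 kJ/mol.

22.1 kJ/mol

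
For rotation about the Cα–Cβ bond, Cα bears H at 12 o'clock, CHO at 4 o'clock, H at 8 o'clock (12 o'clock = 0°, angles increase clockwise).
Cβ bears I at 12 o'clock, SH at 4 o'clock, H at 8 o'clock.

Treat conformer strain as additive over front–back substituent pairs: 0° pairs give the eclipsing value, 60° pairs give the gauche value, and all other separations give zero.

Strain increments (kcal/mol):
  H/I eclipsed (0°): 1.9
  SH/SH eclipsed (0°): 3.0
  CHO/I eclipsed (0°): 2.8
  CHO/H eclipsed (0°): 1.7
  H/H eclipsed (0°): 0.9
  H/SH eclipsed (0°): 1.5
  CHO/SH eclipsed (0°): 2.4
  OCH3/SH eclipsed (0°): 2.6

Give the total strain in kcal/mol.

This conformer (eclipsed): H–I eclipsed, CHO–SH eclipsed, H–H eclipsed; 1.9 + 2.4 + 0.9 = 5.2 kcal/mol.

5.2 kcal/mol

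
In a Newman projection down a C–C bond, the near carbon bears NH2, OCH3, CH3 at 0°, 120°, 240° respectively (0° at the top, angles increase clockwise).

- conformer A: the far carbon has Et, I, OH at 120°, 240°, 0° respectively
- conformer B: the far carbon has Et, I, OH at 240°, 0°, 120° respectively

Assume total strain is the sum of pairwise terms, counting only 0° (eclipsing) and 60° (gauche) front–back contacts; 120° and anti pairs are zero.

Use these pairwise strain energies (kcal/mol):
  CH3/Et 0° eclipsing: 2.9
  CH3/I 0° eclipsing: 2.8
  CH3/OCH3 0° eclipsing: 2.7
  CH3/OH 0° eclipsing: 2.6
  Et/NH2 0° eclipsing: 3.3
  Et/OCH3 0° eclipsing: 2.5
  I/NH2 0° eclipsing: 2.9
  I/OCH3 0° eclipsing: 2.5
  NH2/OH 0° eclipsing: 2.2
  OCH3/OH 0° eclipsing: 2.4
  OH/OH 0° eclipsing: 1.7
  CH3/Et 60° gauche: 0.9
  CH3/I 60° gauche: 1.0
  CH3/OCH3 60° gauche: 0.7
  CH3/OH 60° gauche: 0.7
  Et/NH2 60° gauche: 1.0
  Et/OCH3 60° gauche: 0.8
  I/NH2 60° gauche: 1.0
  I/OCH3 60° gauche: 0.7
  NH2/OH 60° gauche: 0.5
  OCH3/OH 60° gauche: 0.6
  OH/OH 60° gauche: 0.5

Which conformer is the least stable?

B

A (eclipsed): NH2–OH eclipsed, OCH3–Et eclipsed, CH3–I eclipsed; 2.2 + 2.5 + 2.8 = 7.5 kcal/mol.
B (eclipsed): NH2–I eclipsed, OCH3–OH eclipsed, CH3–Et eclipsed; 2.9 + 2.4 + 2.9 = 8.2 kcal/mol.
B has the highest total (8.2 kcal/mol).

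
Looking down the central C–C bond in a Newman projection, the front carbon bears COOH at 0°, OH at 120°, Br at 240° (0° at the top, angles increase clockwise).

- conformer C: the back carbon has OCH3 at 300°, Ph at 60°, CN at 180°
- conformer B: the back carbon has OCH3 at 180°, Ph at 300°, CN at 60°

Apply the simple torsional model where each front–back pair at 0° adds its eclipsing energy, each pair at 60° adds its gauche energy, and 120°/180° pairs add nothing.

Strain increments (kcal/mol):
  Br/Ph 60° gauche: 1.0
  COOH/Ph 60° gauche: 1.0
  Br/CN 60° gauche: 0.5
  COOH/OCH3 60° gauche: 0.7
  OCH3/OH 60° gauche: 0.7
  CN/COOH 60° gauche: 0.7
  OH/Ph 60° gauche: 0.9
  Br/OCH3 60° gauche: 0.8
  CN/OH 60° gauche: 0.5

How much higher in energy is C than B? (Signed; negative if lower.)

-0.3 kcal/mol

C (staggered): COOH–OCH3 gauche, COOH–Ph gauche, OH–Ph gauche, OH–CN gauche, Br–OCH3 gauche, Br–CN gauche; 0.7 + 1.0 + 0.9 + 0.5 + 0.8 + 0.5 = 4.4 kcal/mol.
B (staggered): COOH–Ph gauche, COOH–CN gauche, OH–OCH3 gauche, OH–CN gauche, Br–OCH3 gauche, Br–Ph gauche; 1.0 + 0.7 + 0.7 + 0.5 + 0.8 + 1.0 = 4.7 kcal/mol.
E(C) − E(B) = 4.4 − 4.7 = -0.3 kcal/mol.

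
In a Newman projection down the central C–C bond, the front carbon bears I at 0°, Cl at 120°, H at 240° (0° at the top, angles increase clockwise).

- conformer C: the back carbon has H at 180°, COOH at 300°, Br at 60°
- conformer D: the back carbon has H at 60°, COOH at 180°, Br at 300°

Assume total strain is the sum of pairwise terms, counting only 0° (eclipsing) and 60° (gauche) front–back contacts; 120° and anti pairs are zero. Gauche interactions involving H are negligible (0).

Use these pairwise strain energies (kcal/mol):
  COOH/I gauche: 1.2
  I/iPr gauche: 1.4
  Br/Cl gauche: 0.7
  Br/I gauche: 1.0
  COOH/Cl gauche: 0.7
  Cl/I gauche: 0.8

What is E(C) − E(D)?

+1.2 kcal/mol

C (staggered): I–COOH gauche, I–Br gauche, Cl–Br gauche; 1.2 + 1.0 + 0.7 = 2.9 kcal/mol.
D (staggered): I–Br gauche, Cl–COOH gauche; 1.0 + 0.7 = 1.7 kcal/mol.
E(C) − E(D) = 2.9 − 1.7 = +1.2 kcal/mol.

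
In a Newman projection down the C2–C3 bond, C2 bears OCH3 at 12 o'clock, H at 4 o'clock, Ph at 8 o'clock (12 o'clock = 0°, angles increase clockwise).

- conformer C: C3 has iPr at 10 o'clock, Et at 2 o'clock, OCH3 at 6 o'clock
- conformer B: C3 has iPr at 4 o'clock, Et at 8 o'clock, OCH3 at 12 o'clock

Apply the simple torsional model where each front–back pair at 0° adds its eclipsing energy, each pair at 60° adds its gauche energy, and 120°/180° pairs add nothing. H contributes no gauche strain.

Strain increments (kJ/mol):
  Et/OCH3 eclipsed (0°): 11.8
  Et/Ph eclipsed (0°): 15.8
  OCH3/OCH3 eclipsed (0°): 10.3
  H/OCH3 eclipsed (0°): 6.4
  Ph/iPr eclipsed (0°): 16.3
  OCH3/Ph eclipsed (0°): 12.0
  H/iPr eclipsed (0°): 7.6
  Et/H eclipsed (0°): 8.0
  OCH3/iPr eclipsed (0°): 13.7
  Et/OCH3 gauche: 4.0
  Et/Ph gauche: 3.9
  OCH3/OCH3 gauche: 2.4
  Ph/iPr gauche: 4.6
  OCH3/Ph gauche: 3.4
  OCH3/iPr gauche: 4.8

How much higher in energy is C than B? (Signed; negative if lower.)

C (staggered): OCH3(0°)/iPr(300°) gauche 4.8; OCH3(0°)/Et(60°) gauche 4.0; Ph(240°)/iPr(300°) gauche 4.6; Ph(240°)/OCH3(180°) gauche 3.4 → 16.8 kJ/mol.
B (eclipsed): OCH3(0°)/OCH3(0°) eclipsed 10.3; H(120°)/iPr(120°) eclipsed 7.6; Ph(240°)/Et(240°) eclipsed 15.8 → 33.7 kJ/mol.
E(C) − E(B) = 16.8 − 33.7 = -16.9 kJ/mol.

-16.9 kJ/mol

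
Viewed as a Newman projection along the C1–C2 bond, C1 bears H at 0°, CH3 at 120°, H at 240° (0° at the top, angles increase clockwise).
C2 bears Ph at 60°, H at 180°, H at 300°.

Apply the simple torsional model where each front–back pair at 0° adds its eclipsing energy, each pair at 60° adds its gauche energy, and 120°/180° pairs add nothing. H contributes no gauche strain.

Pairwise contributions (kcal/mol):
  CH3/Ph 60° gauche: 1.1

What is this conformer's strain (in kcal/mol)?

1.1 kcal/mol

This conformer (staggered): CH3(120°)/Ph(60°) gauche 1.1 → 1.1 kcal/mol.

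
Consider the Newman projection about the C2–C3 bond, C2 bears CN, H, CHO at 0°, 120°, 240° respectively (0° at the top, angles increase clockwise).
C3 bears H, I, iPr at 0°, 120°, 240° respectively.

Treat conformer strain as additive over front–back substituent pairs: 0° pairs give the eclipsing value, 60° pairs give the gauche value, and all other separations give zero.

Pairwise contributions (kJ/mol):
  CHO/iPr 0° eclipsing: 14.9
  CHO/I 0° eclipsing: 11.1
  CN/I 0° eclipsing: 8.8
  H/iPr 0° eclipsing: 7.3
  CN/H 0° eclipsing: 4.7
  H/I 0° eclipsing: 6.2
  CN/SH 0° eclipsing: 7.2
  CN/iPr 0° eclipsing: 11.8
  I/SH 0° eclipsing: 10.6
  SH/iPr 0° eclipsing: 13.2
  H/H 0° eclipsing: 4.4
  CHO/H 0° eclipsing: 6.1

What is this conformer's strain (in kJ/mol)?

25.8 kJ/mol

This conformer (eclipsed): CN(0°)/H(0°) eclipsed 4.7; H(120°)/I(120°) eclipsed 6.2; CHO(240°)/iPr(240°) eclipsed 14.9 → 25.8 kJ/mol.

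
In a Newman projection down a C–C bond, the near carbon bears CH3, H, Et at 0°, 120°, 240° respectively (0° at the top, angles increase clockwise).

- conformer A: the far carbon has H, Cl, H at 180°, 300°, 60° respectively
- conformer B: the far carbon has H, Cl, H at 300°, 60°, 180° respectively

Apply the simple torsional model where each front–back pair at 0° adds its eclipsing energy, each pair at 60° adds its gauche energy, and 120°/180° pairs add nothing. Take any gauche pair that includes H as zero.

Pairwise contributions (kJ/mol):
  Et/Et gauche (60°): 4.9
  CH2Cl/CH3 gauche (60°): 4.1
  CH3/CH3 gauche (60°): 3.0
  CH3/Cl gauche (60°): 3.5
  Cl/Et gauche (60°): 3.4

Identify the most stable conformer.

B

A (staggered): CH3–Cl gauche, Et–Cl gauche; 3.5 + 3.4 = 6.9 kJ/mol.
B (staggered): CH3–Cl gauche; 3.5 = 3.5 kJ/mol.
B has the lowest total (3.5 kJ/mol).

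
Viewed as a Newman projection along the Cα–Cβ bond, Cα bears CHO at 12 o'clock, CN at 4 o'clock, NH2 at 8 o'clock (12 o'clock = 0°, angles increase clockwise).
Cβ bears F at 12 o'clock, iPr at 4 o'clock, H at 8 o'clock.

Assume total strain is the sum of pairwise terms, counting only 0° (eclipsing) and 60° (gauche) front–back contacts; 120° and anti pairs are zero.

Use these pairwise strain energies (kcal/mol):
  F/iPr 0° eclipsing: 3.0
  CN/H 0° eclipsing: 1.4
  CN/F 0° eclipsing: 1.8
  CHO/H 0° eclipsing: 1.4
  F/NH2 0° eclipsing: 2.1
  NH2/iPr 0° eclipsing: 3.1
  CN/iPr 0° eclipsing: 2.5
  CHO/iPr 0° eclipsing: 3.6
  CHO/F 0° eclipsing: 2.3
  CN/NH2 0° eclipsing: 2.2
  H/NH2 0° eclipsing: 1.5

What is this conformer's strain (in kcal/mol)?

6.3 kcal/mol

This conformer (eclipsed): CHO(0°)/F(0°) eclipsed 2.3; CN(120°)/iPr(120°) eclipsed 2.5; NH2(240°)/H(240°) eclipsed 1.5 → 6.3 kcal/mol.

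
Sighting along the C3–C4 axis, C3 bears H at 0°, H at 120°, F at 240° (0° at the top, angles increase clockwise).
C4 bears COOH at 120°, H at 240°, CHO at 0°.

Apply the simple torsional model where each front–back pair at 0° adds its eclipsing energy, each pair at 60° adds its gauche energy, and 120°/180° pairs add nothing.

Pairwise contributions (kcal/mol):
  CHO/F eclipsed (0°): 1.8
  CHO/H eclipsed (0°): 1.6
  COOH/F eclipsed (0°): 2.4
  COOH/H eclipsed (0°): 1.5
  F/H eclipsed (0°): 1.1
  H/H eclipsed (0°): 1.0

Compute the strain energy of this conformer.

4.2 kcal/mol

This conformer (eclipsed): H–CHO eclipsed, H–COOH eclipsed, F–H eclipsed; 1.6 + 1.5 + 1.1 = 4.2 kcal/mol.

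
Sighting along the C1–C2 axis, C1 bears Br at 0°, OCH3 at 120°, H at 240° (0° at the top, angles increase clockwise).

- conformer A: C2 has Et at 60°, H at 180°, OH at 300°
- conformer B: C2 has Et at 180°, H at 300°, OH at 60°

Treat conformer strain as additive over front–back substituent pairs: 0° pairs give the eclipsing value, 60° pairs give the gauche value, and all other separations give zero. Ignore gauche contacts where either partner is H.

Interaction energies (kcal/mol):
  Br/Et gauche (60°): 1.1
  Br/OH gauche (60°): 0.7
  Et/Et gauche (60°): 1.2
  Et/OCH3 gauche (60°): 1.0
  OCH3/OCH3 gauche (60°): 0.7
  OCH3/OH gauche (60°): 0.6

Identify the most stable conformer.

A (staggered): Br(0°)/Et(60°) gauche 1.1; Br(0°)/OH(300°) gauche 0.7; OCH3(120°)/Et(60°) gauche 1.0 → 2.8 kcal/mol.
B (staggered): Br(0°)/OH(60°) gauche 0.7; OCH3(120°)/Et(180°) gauche 1.0; OCH3(120°)/OH(60°) gauche 0.6 → 2.3 kcal/mol.
B has the lowest total (2.3 kcal/mol).

B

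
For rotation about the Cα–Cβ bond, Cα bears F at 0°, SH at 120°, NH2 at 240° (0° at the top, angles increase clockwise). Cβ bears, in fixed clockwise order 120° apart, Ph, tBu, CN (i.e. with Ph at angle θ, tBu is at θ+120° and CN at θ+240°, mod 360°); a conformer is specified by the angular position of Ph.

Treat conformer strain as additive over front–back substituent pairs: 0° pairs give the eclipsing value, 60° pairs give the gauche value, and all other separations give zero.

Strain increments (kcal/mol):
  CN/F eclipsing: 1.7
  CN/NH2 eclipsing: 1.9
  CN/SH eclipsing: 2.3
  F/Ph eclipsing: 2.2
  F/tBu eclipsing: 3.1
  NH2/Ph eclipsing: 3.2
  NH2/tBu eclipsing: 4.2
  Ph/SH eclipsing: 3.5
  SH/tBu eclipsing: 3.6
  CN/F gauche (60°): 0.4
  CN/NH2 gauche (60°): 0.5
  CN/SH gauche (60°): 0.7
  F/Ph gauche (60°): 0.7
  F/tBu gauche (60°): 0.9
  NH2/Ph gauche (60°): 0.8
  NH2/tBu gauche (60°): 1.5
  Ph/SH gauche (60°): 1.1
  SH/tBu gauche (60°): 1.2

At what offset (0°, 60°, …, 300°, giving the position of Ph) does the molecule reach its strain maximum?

120°

Ph at 0° (eclipsed): F–Ph eclipsed, SH–tBu eclipsed, NH2–CN eclipsed; 2.2 + 3.6 + 1.9 = 7.7 kcal/mol.
Ph at 60° (staggered): F–Ph gauche, F–CN gauche, SH–Ph gauche, SH–tBu gauche, NH2–tBu gauche, NH2–CN gauche; 0.7 + 0.4 + 1.1 + 1.2 + 1.5 + 0.5 = 5.4 kcal/mol.
Ph at 120° (eclipsed): F–CN eclipsed, SH–Ph eclipsed, NH2–tBu eclipsed; 1.7 + 3.5 + 4.2 = 9.4 kcal/mol.
Ph at 180° (staggered): F–tBu gauche, F–CN gauche, SH–Ph gauche, SH–CN gauche, NH2–Ph gauche, NH2–tBu gauche; 0.9 + 0.4 + 1.1 + 0.7 + 0.8 + 1.5 = 5.4 kcal/mol.
Ph at 240° (eclipsed): F–tBu eclipsed, SH–CN eclipsed, NH2–Ph eclipsed; 3.1 + 2.3 + 3.2 = 8.6 kcal/mol.
Ph at 300° (staggered): F–Ph gauche, F–tBu gauche, SH–tBu gauche, SH–CN gauche, NH2–Ph gauche, NH2–CN gauche; 0.7 + 0.9 + 1.2 + 0.7 + 0.8 + 0.5 = 4.8 kcal/mol.
The maximum (9.4 kcal/mol) occurs with Ph at 120°.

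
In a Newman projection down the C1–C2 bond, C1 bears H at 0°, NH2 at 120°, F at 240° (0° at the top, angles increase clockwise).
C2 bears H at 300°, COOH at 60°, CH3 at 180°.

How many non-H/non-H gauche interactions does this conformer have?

Non-H gauche pairs: NH2(120°)/COOH(60°); NH2(120°)/CH3(180°); F(240°)/CH3(180°) — 3 interactions.

3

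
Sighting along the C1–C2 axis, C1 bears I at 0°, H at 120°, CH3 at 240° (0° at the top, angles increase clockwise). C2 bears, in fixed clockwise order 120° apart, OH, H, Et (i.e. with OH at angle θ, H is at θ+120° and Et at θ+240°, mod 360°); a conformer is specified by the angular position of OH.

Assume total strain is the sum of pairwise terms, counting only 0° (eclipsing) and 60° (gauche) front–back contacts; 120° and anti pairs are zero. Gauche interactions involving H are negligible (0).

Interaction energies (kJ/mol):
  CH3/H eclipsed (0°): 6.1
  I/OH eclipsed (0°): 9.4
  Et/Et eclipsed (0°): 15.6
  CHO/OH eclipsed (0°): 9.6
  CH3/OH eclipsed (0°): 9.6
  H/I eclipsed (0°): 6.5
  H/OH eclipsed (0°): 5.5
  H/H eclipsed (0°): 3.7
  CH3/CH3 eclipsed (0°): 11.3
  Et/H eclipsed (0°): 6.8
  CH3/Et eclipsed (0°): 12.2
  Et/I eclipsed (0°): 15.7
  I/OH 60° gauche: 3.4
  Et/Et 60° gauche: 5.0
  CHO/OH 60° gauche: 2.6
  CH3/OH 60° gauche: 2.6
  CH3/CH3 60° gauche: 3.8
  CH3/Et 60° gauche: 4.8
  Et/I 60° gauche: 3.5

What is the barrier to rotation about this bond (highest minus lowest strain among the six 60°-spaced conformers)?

21.2 kJ/mol

OH at 0° (eclipsed): I–OH eclipsed, H–H eclipsed, CH3–Et eclipsed; 9.4 + 3.7 + 12.2 = 25.3 kJ/mol.
OH at 60° (staggered): I–OH gauche, I–Et gauche, CH3–Et gauche; 3.4 + 3.5 + 4.8 = 11.7 kJ/mol.
OH at 120° (eclipsed): I–Et eclipsed, H–OH eclipsed, CH3–H eclipsed; 15.7 + 5.5 + 6.1 = 27.3 kJ/mol.
OH at 180° (staggered): I–Et gauche, CH3–OH gauche; 3.5 + 2.6 = 6.1 kJ/mol.
OH at 240° (eclipsed): I–H eclipsed, H–Et eclipsed, CH3–OH eclipsed; 6.5 + 6.8 + 9.6 = 22.9 kJ/mol.
OH at 300° (staggered): I–OH gauche, CH3–OH gauche, CH3–Et gauche; 3.4 + 2.6 + 4.8 = 10.8 kJ/mol.
Max at 120° (27.3 kJ/mol), min at 180° (6.1 kJ/mol); barrier = 21.2 kJ/mol.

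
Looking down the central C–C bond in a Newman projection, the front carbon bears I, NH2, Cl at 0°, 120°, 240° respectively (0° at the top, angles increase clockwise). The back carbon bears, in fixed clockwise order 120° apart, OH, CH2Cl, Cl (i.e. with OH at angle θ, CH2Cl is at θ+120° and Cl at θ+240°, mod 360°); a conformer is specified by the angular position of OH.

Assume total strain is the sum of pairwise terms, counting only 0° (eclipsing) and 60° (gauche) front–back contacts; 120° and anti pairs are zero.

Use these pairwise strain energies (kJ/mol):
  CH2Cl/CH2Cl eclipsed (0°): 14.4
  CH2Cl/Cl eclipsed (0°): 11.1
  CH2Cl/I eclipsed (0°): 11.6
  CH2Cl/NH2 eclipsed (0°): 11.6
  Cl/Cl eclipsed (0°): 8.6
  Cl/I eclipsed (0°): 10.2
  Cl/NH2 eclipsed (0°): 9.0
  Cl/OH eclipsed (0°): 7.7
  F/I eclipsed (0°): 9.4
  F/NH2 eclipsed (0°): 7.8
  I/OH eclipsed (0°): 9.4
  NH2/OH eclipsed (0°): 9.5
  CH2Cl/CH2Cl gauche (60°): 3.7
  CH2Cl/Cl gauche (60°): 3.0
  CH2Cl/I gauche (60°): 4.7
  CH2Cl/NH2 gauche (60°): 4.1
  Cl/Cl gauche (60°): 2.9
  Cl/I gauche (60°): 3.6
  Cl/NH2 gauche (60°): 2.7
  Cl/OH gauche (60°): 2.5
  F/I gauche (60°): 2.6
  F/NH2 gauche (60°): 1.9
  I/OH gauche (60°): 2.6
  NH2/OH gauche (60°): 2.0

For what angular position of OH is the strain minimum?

60°

OH at 0° is eclipsed. I at 0° is eclipsed with OH at 0° (9.4); NH2 at 120° is eclipsed with CH2Cl at 120° (11.6); Cl at 240° is eclipsed with Cl at 240° (8.6). Total 29.6 kJ/mol.
OH at 60° is staggered. I at 0° is gauche with OH at 60° (2.6); I at 0° is gauche with Cl at 300° (3.6); NH2 at 120° is gauche with OH at 60° (2.0); NH2 at 120° is gauche with CH2Cl at 180° (4.1); Cl at 240° is gauche with CH2Cl at 180° (3.0); Cl at 240° is gauche with Cl at 300° (2.9). Total 18.2 kJ/mol.
OH at 120° is eclipsed. I at 0° is eclipsed with Cl at 0° (10.2); NH2 at 120° is eclipsed with OH at 120° (9.5); Cl at 240° is eclipsed with CH2Cl at 240° (11.1). Total 30.8 kJ/mol.
OH at 180° is staggered. I at 0° is gauche with CH2Cl at 300° (4.7); I at 0° is gauche with Cl at 60° (3.6); NH2 at 120° is gauche with OH at 180° (2.0); NH2 at 120° is gauche with Cl at 60° (2.7); Cl at 240° is gauche with OH at 180° (2.5); Cl at 240° is gauche with CH2Cl at 300° (3.0). Total 18.5 kJ/mol.
OH at 240° is eclipsed. I at 0° is eclipsed with CH2Cl at 0° (11.6); NH2 at 120° is eclipsed with Cl at 120° (9.0); Cl at 240° is eclipsed with OH at 240° (7.7). Total 28.3 kJ/mol.
OH at 300° is staggered. I at 0° is gauche with OH at 300° (2.6); I at 0° is gauche with CH2Cl at 60° (4.7); NH2 at 120° is gauche with CH2Cl at 60° (4.1); NH2 at 120° is gauche with Cl at 180° (2.7); Cl at 240° is gauche with OH at 300° (2.5); Cl at 240° is gauche with Cl at 180° (2.9). Total 19.5 kJ/mol.
The minimum (18.2 kJ/mol) occurs with OH at 60°.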